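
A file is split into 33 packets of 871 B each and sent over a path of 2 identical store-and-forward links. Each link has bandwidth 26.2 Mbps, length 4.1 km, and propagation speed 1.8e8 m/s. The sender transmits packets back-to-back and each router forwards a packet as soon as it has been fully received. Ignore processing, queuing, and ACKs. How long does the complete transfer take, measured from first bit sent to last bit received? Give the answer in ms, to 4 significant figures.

Per-hop transmission t_tx = L/R = 6968/26200000 = 0.265954 ms.
Per-hop propagation t_prop = 4100/180000000 = 0.0227778 ms.
Pipeline fill: first packet needs 2·t_tx to clear all hops; remaining 32 packets each add one t_tx.
Total = (2+33-1)·t_tx + 2·t_prop = 34·0.265954 + 2·0.0227778 = 9.088 ms.

9.088 ms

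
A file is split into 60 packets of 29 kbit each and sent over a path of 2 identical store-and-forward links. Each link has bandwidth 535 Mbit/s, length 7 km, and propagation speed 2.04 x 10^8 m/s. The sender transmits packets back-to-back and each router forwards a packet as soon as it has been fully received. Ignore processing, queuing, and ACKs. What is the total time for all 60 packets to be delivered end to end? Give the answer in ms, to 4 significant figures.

Per-hop transmission t_tx = L/R = 29000/535000000 = 0.0542056 ms.
Per-hop propagation t_prop = 7000/204000000 = 0.0343137 ms.
Pipeline fill: first packet needs 2·t_tx to clear all hops; remaining 59 packets each add one t_tx.
Total = (2+60-1)·t_tx + 2·t_prop = 61·0.0542056 + 2·0.0343137 = 3.375 ms.

3.375 ms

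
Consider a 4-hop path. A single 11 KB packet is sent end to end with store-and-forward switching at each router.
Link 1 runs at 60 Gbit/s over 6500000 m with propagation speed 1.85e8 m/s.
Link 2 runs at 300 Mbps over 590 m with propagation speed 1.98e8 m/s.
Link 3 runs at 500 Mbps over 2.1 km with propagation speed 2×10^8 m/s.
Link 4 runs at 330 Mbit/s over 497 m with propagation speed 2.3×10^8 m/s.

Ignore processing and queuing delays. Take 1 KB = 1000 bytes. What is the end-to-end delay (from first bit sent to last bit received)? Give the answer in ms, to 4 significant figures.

35.89 ms

L = 88000 bits.
Transmission delays (L/R per hop): 0.00146667, 0.293333, 0.176, 0.266667 ms; sum = 0.737467 ms.
Propagation delays (d/s per hop): 35.1351, 0.0029798, 0.0105, 0.00216087 ms; sum = 35.1508 ms.
End-to-end = 35.89 ms.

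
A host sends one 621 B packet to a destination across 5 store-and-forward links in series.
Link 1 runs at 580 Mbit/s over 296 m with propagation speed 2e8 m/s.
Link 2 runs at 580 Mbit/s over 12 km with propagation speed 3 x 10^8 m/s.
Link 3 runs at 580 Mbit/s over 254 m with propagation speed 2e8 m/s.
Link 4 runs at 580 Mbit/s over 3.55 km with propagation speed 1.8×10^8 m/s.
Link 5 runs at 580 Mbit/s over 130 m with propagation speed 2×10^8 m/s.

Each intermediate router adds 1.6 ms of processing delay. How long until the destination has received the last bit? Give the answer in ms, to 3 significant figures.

6.51 ms

L = 621 × 8 = 4968 bits.
Transmission delay per hop = L/R = 4968/580000000 = 0.00856552 ms; 5 hops → 0.0428276 ms.
Propagation delays (d/s per hop): 0.00148, 0.04, 0.00127, 0.0197222, 0.00065 ms; sum = 0.0631222 ms.
Processing at 4 router(s): 4 × 1.6 ms = 6.4 ms.
End-to-end = 6.51 ms.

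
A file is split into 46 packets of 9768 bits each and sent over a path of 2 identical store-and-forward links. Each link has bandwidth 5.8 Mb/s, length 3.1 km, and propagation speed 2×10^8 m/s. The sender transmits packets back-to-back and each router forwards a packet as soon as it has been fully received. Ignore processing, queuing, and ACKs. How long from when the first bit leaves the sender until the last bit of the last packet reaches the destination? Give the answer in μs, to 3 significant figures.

79200 μs

Per-hop transmission t_tx = L/R = 9768/5800000 = 1684.14 μs.
Per-hop propagation t_prop = 3100/200000000 = 15.5 μs.
Pipeline fill: first packet needs 2·t_tx to clear all hops; remaining 45 packets each add one t_tx.
Total = (2+46-1)·t_tx + 2·t_prop = 47·1684.14 + 2·15.5 = 79200 μs.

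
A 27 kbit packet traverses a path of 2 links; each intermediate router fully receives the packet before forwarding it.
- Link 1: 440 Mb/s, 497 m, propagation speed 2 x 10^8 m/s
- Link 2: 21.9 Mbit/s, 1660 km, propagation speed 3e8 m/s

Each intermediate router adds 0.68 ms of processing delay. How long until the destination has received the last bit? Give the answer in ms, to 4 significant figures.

7.510 ms

L = 27000 bits.
Transmission delays (L/R per hop): 0.0613636, 1.23288 ms; sum = 1.29424 ms.
Propagation delays (d/s per hop): 0.002485, 5.53333 ms; sum = 5.53582 ms.
Processing at 1 router(s): 1 × 0.68 ms = 0.68 ms.
End-to-end = 7.510 ms.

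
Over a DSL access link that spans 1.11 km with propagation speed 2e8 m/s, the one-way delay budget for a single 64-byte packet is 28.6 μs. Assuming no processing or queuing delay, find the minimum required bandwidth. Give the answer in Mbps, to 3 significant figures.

L = 512 bits.
Propagation delay = 1110 / 200000000 = 5.55 μs.
Transmission budget = 28.6 − 5.55 = 23.05 μs.
R ≥ L / t_tx = 512 bits / 2.305e-05 s = 22.2 Mbps.

22.2 Mbps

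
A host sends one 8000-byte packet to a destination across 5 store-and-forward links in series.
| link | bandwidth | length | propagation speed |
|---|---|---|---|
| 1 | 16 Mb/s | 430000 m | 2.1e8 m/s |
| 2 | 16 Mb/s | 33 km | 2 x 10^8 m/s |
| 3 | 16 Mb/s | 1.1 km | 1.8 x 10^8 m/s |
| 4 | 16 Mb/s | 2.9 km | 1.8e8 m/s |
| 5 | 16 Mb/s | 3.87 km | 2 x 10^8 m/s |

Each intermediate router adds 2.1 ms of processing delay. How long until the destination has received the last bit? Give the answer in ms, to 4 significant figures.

30.65 ms

L = 8000 × 8 = 64000 bits.
Transmission delay per hop = L/R = 64000/16000000 = 4 ms; 5 hops → 20 ms.
Propagation delays (d/s per hop): 2.04762, 0.165, 0.00611111, 0.0161111, 0.01935 ms; sum = 2.25419 ms.
Processing at 4 router(s): 4 × 2.1 ms = 8.4 ms.
End-to-end = 30.65 ms.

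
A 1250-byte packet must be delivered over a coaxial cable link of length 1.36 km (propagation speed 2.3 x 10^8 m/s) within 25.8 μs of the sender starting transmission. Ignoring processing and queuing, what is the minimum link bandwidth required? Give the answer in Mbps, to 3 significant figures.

L = 10000 bits.
Propagation delay = 1360 / 2.3e+08 = 5.91304 μs.
Transmission budget = 25.8 − 5.91304 = 19.887 μs.
R ≥ L / t_tx = 10000 bits / 1.9887e-05 s = 503 Mbps.

503 Mbps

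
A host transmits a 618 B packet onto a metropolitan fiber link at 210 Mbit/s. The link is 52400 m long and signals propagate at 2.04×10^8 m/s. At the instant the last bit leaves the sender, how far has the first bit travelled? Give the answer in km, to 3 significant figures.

4.80 km

t_tx = L/R = 4944/210000000 = 2.35429e-05 s.
Distance = s × t_tx = 204000000 × 2.35429e-05 = 4.80 km.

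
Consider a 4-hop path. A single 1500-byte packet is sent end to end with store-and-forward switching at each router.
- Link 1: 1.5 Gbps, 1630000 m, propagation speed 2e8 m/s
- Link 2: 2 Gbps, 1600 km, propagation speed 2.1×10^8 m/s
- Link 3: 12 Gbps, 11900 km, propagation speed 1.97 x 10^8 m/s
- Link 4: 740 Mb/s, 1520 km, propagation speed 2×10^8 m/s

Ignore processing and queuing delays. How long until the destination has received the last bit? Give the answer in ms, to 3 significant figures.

83.8 ms

L = 1500 × 8 = 12000 bits.
Transmission delays (L/R per hop): 0.008, 0.006, 0.001, 0.0162162 ms; sum = 0.0312162 ms.
Propagation delays (d/s per hop): 8.15, 7.61905, 60.4061, 7.6 ms; sum = 83.7751 ms.
End-to-end = 83.8 ms.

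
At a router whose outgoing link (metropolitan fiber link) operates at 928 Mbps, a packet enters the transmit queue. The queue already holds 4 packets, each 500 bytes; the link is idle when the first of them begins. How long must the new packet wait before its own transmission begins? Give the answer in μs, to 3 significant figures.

17.2 μs

Each queued packet: L/R = 4000/928000000 = 4.31034 μs.
4 queued → 17.2414 μs.
Queuing delay = 17.2 μs.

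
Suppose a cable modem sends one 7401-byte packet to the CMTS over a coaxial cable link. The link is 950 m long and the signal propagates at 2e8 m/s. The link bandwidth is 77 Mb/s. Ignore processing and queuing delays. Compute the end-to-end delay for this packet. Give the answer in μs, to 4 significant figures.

773.7 μs

L = 7401 × 8 = 59208 bits.
Transmission delay = L/R = 59208 / 77000000 = 768.935 μs.
Propagation delay = d/s = 950 m / 200000000 m/s = 4.75 μs.
Total = 773.7 μs.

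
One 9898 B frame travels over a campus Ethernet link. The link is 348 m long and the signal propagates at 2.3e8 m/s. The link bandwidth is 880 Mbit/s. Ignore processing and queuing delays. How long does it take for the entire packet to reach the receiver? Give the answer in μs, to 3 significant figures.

91.5 μs

L = 9898 × 8 = 79184 bits.
Transmission delay = L/R = 79184 / 880000000 = 89.9818 μs.
Propagation delay = d/s = 348 m / 2.3e+08 m/s = 1.51304 μs.
Total = 91.5 μs.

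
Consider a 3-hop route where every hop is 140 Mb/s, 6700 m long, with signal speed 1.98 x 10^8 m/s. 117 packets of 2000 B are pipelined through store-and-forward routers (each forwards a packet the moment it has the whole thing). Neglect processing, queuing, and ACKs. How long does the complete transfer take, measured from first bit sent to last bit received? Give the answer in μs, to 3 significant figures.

13700 μs

Per-hop transmission t_tx = L/R = 16000/140000000 = 114.286 μs.
Per-hop propagation t_prop = 6700/198000000 = 33.8384 μs.
Pipeline fill: first packet needs 3·t_tx to clear all hops; remaining 116 packets each add one t_tx.
Total = (3+117-1)·t_tx + 3·t_prop = 119·114.286 + 3·33.8384 = 13700 μs.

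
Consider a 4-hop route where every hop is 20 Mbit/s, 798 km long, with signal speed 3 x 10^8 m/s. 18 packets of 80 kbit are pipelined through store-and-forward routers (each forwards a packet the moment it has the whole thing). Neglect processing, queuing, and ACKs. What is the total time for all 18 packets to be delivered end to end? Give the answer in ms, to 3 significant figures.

94.6 ms

Per-hop transmission t_tx = L/R = 80000/20000000 = 4 ms.
Per-hop propagation t_prop = 798000/300000000 = 2.66 ms.
Pipeline fill: first packet needs 4·t_tx to clear all hops; remaining 17 packets each add one t_tx.
Total = (4+18-1)·t_tx + 4·t_prop = 21·4 + 4·2.66 = 94.6 ms.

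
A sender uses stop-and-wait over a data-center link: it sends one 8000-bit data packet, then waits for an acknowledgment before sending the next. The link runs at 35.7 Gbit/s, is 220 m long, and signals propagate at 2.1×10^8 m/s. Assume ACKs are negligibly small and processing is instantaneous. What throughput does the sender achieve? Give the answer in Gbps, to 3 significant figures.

t_tx = L/R = 8000/35700000000 = 2.2409e-07 s.
t_prop = 220/210000000 = 1.04762e-06 s; RTT = 2.09524e-06 s.
Cycle = t_tx + RTT = 2.31933e-06 s.
Throughput = L / cycle = 8000 / 2.31933e-06 = 3.45 Gbps.

3.45 Gbps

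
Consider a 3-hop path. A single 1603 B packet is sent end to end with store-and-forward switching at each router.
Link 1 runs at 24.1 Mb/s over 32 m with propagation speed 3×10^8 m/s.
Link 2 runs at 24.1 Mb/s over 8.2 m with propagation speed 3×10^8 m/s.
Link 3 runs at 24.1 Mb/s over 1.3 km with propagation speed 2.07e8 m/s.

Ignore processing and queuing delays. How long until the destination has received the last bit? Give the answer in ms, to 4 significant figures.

L = 1603 × 8 = 12824 bits.
Transmission delay per hop = L/R = 12824/24100000 = 0.532116 ms; 3 hops → 1.59635 ms.
Propagation delays (d/s per hop): 0.000106667, 2.73333e-05, 0.00628019 ms; sum = 0.00641419 ms.
End-to-end = 1.603 ms.

1.603 ms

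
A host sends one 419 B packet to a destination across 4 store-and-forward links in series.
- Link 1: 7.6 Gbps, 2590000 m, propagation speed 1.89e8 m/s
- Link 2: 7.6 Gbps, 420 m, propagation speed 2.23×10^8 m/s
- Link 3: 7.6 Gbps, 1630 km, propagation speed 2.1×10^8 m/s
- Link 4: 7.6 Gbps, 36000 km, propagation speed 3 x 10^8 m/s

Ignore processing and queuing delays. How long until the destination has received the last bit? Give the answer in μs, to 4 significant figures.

L = 419 × 8 = 3352 bits.
Transmission delay per hop = L/R = 3352/7600000000 = 0.441053 μs; 4 hops → 1.76421 μs.
Propagation delays (d/s per hop): 13703.7, 1.88341, 7761.9, 120000 μs; sum = 141467 μs.
End-to-end = 141500 μs.

141500 μs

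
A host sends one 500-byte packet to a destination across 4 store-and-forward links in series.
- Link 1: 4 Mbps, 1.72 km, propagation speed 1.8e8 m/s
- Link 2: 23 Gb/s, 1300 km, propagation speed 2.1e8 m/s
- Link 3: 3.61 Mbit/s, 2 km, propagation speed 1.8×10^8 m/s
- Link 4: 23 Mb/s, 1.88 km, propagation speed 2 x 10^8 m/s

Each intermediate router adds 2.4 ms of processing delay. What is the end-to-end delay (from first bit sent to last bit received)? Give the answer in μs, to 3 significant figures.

L = 500 × 8 = 4000 bits.
Transmission delays (L/R per hop): 1000, 0.173913, 1108.03, 173.913 μs; sum = 2282.12 μs.
Propagation delays (d/s per hop): 9.55556, 6190.48, 11.1111, 9.4 μs; sum = 6220.54 μs.
Processing at 3 router(s): 3 × 2.4 ms = 7200 μs.
End-to-end = 15700 μs.

15700 μs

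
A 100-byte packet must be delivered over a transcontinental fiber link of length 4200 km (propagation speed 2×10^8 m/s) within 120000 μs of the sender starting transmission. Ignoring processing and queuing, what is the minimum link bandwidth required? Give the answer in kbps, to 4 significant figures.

L = 800 bits.
Propagation delay = 4200000 / 200000000 = 21000 μs.
Transmission budget = 120000 − 21000 = 99000 μs.
R ≥ L / t_tx = 800 bits / 0.099 s = 8.081 kbps.

8.081 kbps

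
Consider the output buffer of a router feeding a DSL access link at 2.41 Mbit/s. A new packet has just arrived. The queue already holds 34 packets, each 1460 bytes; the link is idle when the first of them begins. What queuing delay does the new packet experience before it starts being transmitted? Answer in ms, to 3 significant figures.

Each queued packet: L/R = 11680/2410000 = 4.84647 ms.
34 queued → 164.78 ms.
Queuing delay = 165 ms.

165 ms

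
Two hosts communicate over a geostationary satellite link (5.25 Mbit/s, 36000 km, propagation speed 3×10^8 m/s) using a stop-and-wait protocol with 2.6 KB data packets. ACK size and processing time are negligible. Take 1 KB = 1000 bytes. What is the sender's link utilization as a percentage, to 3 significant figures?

1.62 %

t_tx = L/R = 20800/5250000 = 0.0039619 s.
t_prop = 36000000/300000000 = 0.12 s; RTT = 0.24 s.
Cycle = t_tx + RTT = 0.243962 s.
Utilization = t_tx / cycle = 0.0039619/0.243962 = 1.62 %.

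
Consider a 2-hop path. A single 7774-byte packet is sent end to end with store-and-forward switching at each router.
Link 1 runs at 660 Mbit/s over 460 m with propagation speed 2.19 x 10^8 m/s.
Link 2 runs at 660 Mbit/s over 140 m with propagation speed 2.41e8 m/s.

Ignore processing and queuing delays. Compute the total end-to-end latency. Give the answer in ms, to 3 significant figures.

0.191 ms

L = 7774 × 8 = 62192 bits.
Transmission delay per hop = L/R = 62192/660000000 = 0.0942303 ms; 2 hops → 0.188461 ms.
Propagation delays (d/s per hop): 0.00210046, 0.000580913 ms; sum = 0.00268137 ms.
End-to-end = 0.191 ms.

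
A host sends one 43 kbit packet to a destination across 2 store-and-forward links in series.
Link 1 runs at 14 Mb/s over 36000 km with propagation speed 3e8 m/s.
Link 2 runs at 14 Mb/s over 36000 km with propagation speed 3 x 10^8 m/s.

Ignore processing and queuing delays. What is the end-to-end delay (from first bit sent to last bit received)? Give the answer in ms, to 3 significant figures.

L = 43000 bits.
Transmission delay per hop = L/R = 43000/14000000 = 3.07143 ms; 2 hops → 6.14286 ms.
Propagation delays (d/s per hop): 120, 120 ms; sum = 240 ms.
End-to-end = 246 ms.

246 ms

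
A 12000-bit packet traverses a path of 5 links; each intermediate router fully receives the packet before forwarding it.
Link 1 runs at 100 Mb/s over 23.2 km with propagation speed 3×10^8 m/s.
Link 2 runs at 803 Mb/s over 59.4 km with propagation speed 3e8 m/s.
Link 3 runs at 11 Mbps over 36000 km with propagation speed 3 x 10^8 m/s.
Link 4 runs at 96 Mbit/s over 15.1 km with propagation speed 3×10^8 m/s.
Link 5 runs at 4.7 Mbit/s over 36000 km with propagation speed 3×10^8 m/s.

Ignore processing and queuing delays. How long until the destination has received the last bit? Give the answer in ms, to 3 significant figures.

Transmission delays (L/R per hop): 0.12, 0.014944, 1.09091, 0.125, 2.55319 ms; sum = 3.90404 ms.
Propagation delays (d/s per hop): 0.0773333, 0.198, 120, 0.0503333, 120 ms; sum = 240.326 ms.
End-to-end = 244 ms.

244 ms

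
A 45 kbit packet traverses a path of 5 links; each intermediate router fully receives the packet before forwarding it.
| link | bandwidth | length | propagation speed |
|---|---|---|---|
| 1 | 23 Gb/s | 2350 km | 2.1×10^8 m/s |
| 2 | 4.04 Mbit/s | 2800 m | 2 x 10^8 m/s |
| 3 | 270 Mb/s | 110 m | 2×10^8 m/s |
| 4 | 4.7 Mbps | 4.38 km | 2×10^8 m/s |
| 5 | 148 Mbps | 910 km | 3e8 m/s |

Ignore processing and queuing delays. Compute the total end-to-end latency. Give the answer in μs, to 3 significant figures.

L = 45000 bits.
Transmission delays (L/R per hop): 1.95652, 11138.6, 166.667, 9574.47, 304.054 μs; sum = 21185.8 μs.
Propagation delays (d/s per hop): 11190.5, 14, 0.55, 21.9, 3033.33 μs; sum = 14260.3 μs.
End-to-end = 35400 μs.

35400 μs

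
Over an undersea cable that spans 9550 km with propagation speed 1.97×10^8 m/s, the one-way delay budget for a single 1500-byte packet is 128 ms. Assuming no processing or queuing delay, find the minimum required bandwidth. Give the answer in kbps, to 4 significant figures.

L = 12000 bits.
Propagation delay = 9550000 / 197000000 = 48.4772 ms.
Transmission budget = 128 − 48.4772 = 79.5228 ms.
R ≥ L / t_tx = 12000 bits / 0.0795228 s = 150.9 kbps.

150.9 kbps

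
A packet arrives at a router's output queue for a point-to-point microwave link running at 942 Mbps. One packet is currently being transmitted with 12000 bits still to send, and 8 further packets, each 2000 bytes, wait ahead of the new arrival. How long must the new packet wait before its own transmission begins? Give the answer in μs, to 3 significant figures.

Each queued packet: L/R = 16000/942000000 = 16.9851 μs.
8 queued → 135.881 μs.
Plus remaining 12000 bits of current packet: 12.7389 μs.
Queuing delay = 149 μs.

149 μs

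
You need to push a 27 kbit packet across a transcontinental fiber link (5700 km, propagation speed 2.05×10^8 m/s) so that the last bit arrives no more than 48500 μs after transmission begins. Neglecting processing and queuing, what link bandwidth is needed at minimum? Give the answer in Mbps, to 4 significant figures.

1.305 Mbps

Propagation delay = 5700000 / 2.05e+08 = 27804.9 μs.
Transmission budget = 48500 − 27804.9 = 20695.1 μs.
R ≥ L / t_tx = 27000 bits / 0.0206951 s = 1.305 Mbps.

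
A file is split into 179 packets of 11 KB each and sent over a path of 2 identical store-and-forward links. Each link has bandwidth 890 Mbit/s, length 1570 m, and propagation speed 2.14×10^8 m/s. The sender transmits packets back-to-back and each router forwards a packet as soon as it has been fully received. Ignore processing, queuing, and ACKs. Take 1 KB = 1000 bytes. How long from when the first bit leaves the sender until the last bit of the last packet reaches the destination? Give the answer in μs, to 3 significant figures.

17800 μs

Per-hop transmission t_tx = L/R = 88000/890000000 = 98.8764 μs.
Per-hop propagation t_prop = 1570/214000000 = 7.33645 μs.
Pipeline fill: first packet needs 2·t_tx to clear all hops; remaining 178 packets each add one t_tx.
Total = (2+179-1)·t_tx + 2·t_prop = 180·98.8764 + 2·7.33645 = 17800 μs.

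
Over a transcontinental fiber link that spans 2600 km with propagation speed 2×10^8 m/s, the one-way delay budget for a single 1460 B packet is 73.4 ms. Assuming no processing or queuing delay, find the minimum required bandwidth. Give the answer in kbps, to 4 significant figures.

193.4 kbps

L = 11680 bits.
Propagation delay = 2600000 / 200000000 = 13 ms.
Transmission budget = 73.4 − 13 = 60.4 ms.
R ≥ L / t_tx = 11680 bits / 0.0604 s = 193.4 kbps.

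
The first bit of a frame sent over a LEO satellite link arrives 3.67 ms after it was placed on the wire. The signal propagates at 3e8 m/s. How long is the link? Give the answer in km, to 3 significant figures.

1100 km

d = s × t_prop = 300000000 × 0.00367 = 1100 km.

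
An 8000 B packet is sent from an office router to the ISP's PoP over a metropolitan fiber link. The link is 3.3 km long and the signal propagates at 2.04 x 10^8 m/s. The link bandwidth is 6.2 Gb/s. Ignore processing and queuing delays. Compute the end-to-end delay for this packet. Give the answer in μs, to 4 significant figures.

26.50 μs

L = 8000 × 8 = 64000 bits.
Transmission delay = L/R = 64000 / 6200000000 = 10.3226 μs.
Propagation delay = d/s = 3300 m / 204000000 m/s = 16.1765 μs.
Total = 26.50 μs.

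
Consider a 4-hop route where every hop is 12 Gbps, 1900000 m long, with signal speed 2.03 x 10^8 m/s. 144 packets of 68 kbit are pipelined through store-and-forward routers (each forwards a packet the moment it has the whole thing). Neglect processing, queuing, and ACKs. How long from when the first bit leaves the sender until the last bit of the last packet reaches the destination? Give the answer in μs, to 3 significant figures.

Per-hop transmission t_tx = L/R = 68000/12000000000 = 5.66667 μs.
Per-hop propagation t_prop = 1900000/2.03e+08 = 9359.61 μs.
Pipeline fill: first packet needs 4·t_tx to clear all hops; remaining 143 packets each add one t_tx.
Total = (4+144-1)·t_tx + 4·t_prop = 147·5.66667 + 4·9359.61 = 38300 μs.

38300 μs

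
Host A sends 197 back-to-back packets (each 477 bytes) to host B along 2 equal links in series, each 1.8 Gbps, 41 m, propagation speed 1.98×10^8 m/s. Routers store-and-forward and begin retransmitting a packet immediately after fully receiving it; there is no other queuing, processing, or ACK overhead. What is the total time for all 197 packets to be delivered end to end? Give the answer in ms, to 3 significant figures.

Per-hop transmission t_tx = L/R = 3816/1800000000 = 0.00212 ms.
Per-hop propagation t_prop = 41/198000000 = 0.000207071 ms.
Pipeline fill: first packet needs 2·t_tx to clear all hops; remaining 196 packets each add one t_tx.
Total = (2+197-1)·t_tx + 2·t_prop = 198·0.00212 + 2·0.000207071 = 0.420 ms.

0.420 ms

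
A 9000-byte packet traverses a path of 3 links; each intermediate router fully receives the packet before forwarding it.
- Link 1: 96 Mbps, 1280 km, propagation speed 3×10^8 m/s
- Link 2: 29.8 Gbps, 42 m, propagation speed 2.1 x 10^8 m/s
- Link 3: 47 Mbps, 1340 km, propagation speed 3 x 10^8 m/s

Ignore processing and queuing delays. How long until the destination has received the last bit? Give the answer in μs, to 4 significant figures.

L = 9000 × 8 = 72000 bits.
Transmission delays (L/R per hop): 750, 2.41611, 1531.91 μs; sum = 2284.33 μs.
Propagation delays (d/s per hop): 4266.67, 0.2, 4466.67 μs; sum = 8733.53 μs.
End-to-end = 11020 μs.

11020 μs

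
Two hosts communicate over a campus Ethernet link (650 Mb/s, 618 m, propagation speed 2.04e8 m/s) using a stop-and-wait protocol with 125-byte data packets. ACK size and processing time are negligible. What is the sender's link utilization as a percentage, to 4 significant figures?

20.25 %

t_tx = L/R = 1000/650000000 = 1.53846e-06 s.
t_prop = 618/204000000 = 3.02941e-06 s; RTT = 6.05882e-06 s.
Cycle = t_tx + RTT = 7.59729e-06 s.
Utilization = t_tx / cycle = 1.53846e-06/7.59729e-06 = 20.25 %.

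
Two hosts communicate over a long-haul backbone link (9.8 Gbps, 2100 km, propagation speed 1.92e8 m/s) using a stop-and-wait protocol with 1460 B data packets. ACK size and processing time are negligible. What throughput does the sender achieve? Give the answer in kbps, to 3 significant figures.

t_tx = L/R = 11680/9800000000 = 1.19184e-06 s.
t_prop = 2100000/192000000 = 0.0109375 s; RTT = 0.021875 s.
Cycle = t_tx + RTT = 0.0218762 s.
Throughput = L / cycle = 11680 / 0.0218762 = 534 kbps.

534 kbps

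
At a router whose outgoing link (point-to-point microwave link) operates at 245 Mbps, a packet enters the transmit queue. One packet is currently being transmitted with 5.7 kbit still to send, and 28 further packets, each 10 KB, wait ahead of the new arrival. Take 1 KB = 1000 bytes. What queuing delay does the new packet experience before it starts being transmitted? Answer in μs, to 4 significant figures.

9166 μs

Each queued packet: L/R = 80000/245000000 = 326.531 μs.
28 queued → 9142.86 μs.
Plus remaining 5700 bits of current packet: 23.2653 μs.
Queuing delay = 9166 μs.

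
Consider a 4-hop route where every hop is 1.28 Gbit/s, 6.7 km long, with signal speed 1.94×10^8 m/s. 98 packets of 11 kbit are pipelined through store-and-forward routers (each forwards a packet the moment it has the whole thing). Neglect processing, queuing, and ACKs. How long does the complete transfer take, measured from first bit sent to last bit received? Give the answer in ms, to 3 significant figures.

Per-hop transmission t_tx = L/R = 11000/1280000000 = 0.00859375 ms.
Per-hop propagation t_prop = 6700/194000000 = 0.0345361 ms.
Pipeline fill: first packet needs 4·t_tx to clear all hops; remaining 97 packets each add one t_tx.
Total = (4+98-1)·t_tx + 4·t_prop = 101·0.00859375 + 4·0.0345361 = 1.01 ms.

1.01 ms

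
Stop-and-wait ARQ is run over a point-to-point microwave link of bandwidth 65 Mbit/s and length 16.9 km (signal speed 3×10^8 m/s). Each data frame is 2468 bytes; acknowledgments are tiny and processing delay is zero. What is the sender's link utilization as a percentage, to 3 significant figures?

t_tx = L/R = 19744/65000000 = 0.000303754 s.
t_prop = 16900/300000000 = 5.63333e-05 s; RTT = 0.000112667 s.
Cycle = t_tx + RTT = 0.000416421 s.
Utilization = t_tx / cycle = 0.000303754/0.000416421 = 72.9 %.

72.9 %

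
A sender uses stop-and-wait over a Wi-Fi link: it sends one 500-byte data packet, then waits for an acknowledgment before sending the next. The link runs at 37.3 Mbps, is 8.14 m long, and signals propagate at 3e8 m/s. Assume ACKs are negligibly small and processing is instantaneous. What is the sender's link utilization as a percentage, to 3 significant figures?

99.9 %

t_tx = L/R = 4000/37300000 = 0.000107239 s.
t_prop = 8.14/300000000 = 2.71333e-08 s; RTT = 5.42667e-08 s.
Cycle = t_tx + RTT = 0.000107293 s.
Utilization = t_tx / cycle = 0.000107239/0.000107293 = 99.9 %.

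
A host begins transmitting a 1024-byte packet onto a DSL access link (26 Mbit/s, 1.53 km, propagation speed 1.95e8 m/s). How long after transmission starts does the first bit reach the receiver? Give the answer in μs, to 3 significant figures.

7.85 μs

First bit experiences only propagation delay: d/s = 1530/195000000 = 7.85 μs.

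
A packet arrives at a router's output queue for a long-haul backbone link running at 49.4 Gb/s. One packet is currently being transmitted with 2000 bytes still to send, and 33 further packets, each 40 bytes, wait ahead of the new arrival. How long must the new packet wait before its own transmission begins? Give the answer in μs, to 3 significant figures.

Each queued packet: L/R = 320/49400000000 = 0.00647773 μs.
33 queued → 0.213765 μs.
Plus remaining 16000 bits of current packet: 0.323887 μs.
Queuing delay = 0.538 μs.

0.538 μs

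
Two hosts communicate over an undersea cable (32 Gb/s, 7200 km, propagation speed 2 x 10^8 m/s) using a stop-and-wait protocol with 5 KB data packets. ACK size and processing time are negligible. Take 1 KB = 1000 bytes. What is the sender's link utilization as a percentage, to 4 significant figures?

t_tx = L/R = 40000/32000000000 = 1.25e-06 s.
t_prop = 7200000/200000000 = 0.036 s; RTT = 0.072 s.
Cycle = t_tx + RTT = 0.0720013 s.
Utilization = t_tx / cycle = 1.25e-06/0.0720013 = 0.001736 %.

0.001736 %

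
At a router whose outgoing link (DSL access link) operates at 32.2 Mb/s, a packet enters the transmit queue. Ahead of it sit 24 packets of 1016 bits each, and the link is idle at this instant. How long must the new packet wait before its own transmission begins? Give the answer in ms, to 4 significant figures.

Each queued packet: L/R = 1016/3.22e+07 = 0.0315528 ms.
24 queued → 0.757267 ms.
Queuing delay = 0.7573 ms.

0.7573 ms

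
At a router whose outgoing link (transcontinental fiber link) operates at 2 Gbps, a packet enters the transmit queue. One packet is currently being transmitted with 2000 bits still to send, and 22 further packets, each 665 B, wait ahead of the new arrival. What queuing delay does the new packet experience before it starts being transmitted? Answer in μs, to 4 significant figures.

59.52 μs

Each queued packet: L/R = 5320/2000000000 = 2.66 μs.
22 queued → 58.52 μs.
Plus remaining 2000 bits of current packet: 1 μs.
Queuing delay = 59.52 μs.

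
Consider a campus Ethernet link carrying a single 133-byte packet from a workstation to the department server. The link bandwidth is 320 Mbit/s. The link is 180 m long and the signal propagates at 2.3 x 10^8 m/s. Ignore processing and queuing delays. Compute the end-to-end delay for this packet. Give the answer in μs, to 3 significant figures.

4.11 μs

L = 133 × 8 = 1064 bits.
Transmission delay = L/R = 1064 / 320000000 = 3.325 μs.
Propagation delay = d/s = 180 m / 2.3e+08 m/s = 0.782609 μs.
Total = 4.11 μs.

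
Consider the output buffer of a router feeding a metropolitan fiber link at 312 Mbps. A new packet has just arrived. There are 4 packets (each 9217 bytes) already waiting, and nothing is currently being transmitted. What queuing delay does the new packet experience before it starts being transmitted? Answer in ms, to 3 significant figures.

0.945 ms

Each queued packet: L/R = 73736/312000000 = 0.236333 ms.
4 queued → 0.945333 ms.
Queuing delay = 0.945 ms.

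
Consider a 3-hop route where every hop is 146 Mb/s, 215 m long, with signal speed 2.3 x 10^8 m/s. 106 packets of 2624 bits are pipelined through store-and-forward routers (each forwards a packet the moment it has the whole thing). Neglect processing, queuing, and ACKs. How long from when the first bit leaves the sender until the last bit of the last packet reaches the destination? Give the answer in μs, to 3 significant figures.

Per-hop transmission t_tx = L/R = 2624/146000000 = 17.9726 μs.
Per-hop propagation t_prop = 215/2.3e+08 = 0.934783 μs.
Pipeline fill: first packet needs 3·t_tx to clear all hops; remaining 105 packets each add one t_tx.
Total = (3+106-1)·t_tx + 3·t_prop = 108·17.9726 + 3·0.934783 = 1940 μs.

1940 μs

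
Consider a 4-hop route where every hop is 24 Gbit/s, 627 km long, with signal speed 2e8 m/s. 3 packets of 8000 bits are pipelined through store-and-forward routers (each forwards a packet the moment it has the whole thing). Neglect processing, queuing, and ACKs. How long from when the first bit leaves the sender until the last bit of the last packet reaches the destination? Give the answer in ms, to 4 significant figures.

12.54 ms

Per-hop transmission t_tx = L/R = 8000/24000000000 = 0.000333333 ms.
Per-hop propagation t_prop = 627000/200000000 = 3.135 ms.
Pipeline fill: first packet needs 4·t_tx to clear all hops; remaining 2 packets each add one t_tx.
Total = (4+3-1)·t_tx + 4·t_prop = 6·0.000333333 + 4·3.135 = 12.54 ms.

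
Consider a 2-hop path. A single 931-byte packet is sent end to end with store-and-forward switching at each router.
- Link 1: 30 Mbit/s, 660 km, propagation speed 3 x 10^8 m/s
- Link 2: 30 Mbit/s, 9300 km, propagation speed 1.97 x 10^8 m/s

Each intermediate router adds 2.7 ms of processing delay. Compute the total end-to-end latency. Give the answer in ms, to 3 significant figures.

L = 931 × 8 = 7448 bits.
Transmission delay per hop = L/R = 7448/30000000 = 0.248267 ms; 2 hops → 0.496533 ms.
Propagation delays (d/s per hop): 2.2, 47.2081 ms; sum = 49.4081 ms.
Processing at 1 router(s): 1 × 2.7 ms = 2.7 ms.
End-to-end = 52.6 ms.

52.6 ms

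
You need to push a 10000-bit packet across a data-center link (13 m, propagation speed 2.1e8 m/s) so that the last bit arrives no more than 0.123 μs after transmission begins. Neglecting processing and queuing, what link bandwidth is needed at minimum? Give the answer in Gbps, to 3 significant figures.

Propagation delay = 13 / 210000000 = 0.0619048 μs.
Transmission budget = 0.123 − 0.0619048 = 0.0610952 μs.
R ≥ L / t_tx = 10000 bits / 6.10952e-08 s = 164 Gbps.

164 Gbps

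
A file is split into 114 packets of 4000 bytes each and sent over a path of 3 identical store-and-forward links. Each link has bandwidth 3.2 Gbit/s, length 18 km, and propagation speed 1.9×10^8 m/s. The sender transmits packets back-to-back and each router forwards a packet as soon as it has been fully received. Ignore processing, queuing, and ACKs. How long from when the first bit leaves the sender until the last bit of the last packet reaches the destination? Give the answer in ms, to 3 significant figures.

1.44 ms

Per-hop transmission t_tx = L/R = 32000/3200000000 = 0.01 ms.
Per-hop propagation t_prop = 18000/190000000 = 0.0947368 ms.
Pipeline fill: first packet needs 3·t_tx to clear all hops; remaining 113 packets each add one t_tx.
Total = (3+114-1)·t_tx + 3·t_prop = 116·0.01 + 3·0.0947368 = 1.44 ms.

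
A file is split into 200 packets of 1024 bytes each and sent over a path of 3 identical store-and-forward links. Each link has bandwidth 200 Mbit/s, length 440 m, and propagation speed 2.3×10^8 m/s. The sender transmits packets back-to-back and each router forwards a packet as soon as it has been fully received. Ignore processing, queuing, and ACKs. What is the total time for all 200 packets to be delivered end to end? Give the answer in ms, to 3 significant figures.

8.28 ms

Per-hop transmission t_tx = L/R = 8192/200000000 = 0.04096 ms.
Per-hop propagation t_prop = 440/2.3e+08 = 0.00191304 ms.
Pipeline fill: first packet needs 3·t_tx to clear all hops; remaining 199 packets each add one t_tx.
Total = (3+200-1)·t_tx + 3·t_prop = 202·0.04096 + 3·0.00191304 = 8.28 ms.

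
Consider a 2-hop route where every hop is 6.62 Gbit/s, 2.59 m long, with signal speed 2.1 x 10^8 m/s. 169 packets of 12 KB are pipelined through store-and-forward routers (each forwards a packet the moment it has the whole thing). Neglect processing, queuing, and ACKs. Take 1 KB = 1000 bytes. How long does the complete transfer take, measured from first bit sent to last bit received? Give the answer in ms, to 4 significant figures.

Per-hop transmission t_tx = L/R = 96000/6620000000 = 0.0145015 ms.
Per-hop propagation t_prop = 2.59/210000000 = 1.23333e-05 ms.
Pipeline fill: first packet needs 2·t_tx to clear all hops; remaining 168 packets each add one t_tx.
Total = (2+169-1)·t_tx + 2·t_prop = 170·0.0145015 + 2·1.23333e-05 = 2.465 ms.

2.465 ms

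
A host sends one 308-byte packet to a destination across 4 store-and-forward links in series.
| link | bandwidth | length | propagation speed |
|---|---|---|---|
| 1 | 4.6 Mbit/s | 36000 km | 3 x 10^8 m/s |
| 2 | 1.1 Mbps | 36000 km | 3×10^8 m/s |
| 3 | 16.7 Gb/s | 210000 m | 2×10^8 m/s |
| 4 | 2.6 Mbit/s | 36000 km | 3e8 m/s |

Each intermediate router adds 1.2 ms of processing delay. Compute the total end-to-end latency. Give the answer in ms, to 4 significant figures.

L = 308 × 8 = 2464 bits.
Transmission delays (L/R per hop): 0.535652, 2.24, 0.000147545, 0.947692 ms; sum = 3.72349 ms.
Propagation delays (d/s per hop): 120, 120, 1.05, 120 ms; sum = 361.05 ms.
Processing at 3 router(s): 3 × 1.2 ms = 3.6 ms.
End-to-end = 368.4 ms.

368.4 ms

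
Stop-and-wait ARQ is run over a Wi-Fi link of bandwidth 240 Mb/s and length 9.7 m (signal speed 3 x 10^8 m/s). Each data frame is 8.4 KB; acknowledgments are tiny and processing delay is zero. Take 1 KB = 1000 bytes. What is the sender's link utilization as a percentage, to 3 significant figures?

t_tx = L/R = 67200/240000000 = 0.00028 s.
t_prop = 9.7/300000000 = 3.23333e-08 s; RTT = 6.46667e-08 s.
Cycle = t_tx + RTT = 0.000280065 s.
Utilization = t_tx / cycle = 0.00028/0.000280065 = 100 %.

100 %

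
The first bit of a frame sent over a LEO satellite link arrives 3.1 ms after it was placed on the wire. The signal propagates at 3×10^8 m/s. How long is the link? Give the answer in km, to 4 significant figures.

d = s × t_prop = 300000000 × 0.0031 = 930.0 km.

930.0 km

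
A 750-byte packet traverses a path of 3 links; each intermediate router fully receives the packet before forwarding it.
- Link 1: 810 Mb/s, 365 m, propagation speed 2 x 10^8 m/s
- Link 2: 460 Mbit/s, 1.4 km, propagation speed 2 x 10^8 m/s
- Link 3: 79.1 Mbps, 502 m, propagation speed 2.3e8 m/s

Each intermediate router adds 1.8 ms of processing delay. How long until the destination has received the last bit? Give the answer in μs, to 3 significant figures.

L = 750 × 8 = 6000 bits.
Transmission delays (L/R per hop): 7.40741, 13.0435, 75.8534 μs; sum = 96.3042 μs.
Propagation delays (d/s per hop): 1.825, 7, 2.18261 μs; sum = 11.0076 μs.
Processing at 2 router(s): 2 × 1.8 ms = 3600 μs.
End-to-end = 3710 μs.

3710 μs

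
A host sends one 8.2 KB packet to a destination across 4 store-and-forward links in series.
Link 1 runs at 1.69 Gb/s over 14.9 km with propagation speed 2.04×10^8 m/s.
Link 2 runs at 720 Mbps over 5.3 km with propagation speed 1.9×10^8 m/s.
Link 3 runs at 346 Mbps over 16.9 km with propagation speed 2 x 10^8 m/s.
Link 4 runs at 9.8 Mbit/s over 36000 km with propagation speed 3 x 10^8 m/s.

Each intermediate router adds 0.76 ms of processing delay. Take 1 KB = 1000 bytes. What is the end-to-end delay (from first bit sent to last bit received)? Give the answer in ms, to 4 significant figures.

L = 65600 bits.
Transmission delays (L/R per hop): 0.0388166, 0.0911111, 0.189595, 6.69388 ms; sum = 7.0134 ms.
Propagation delays (d/s per hop): 0.0730392, 0.0278947, 0.0845, 120 ms; sum = 120.185 ms.
Processing at 3 router(s): 3 × 0.76 ms = 2.28 ms.
End-to-end = 129.5 ms.

129.5 ms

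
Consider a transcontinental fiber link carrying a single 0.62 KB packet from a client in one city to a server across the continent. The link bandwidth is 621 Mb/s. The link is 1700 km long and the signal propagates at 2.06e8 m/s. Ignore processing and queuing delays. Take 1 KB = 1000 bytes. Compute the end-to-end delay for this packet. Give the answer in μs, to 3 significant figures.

8260 μs

L = 4960 bits.
Transmission delay = L/R = 4960 / 621000000 = 7.98712 μs.
Propagation delay = d/s = 1700000 m / 206000000 m/s = 8252.43 μs.
Total = 8260 μs.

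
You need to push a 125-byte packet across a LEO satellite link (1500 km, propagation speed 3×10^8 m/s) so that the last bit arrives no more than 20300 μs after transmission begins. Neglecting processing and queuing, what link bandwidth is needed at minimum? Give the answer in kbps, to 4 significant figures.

65.36 kbps

L = 1000 bits.
Propagation delay = 1500000 / 300000000 = 5000 μs.
Transmission budget = 20300 − 5000 = 15300 μs.
R ≥ L / t_tx = 1000 bits / 0.0153 s = 65.36 kbps.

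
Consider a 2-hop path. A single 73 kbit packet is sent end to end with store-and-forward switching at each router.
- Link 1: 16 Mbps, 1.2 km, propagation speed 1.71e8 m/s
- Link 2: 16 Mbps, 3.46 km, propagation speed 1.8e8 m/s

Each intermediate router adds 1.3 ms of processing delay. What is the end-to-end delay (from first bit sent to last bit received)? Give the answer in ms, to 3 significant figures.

L = 73000 bits.
Transmission delay per hop = L/R = 73000/16000000 = 4.5625 ms; 2 hops → 9.125 ms.
Propagation delays (d/s per hop): 0.00701754, 0.0192222 ms; sum = 0.0262398 ms.
Processing at 1 router(s): 1 × 1.3 ms = 1.3 ms.
End-to-end = 10.5 ms.

10.5 ms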